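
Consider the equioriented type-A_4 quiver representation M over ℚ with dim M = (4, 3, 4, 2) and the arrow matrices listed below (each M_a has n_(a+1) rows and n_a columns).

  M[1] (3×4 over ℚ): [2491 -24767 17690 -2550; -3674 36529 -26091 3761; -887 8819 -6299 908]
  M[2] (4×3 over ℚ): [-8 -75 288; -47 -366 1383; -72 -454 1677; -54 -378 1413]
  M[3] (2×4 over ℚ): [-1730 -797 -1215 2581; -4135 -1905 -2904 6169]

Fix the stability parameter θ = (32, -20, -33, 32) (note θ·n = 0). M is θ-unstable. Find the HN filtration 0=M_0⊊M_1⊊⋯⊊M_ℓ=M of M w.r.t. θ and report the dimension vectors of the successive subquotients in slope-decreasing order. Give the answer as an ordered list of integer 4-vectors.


Barcode: M ≅ I[1,1], I[1,3], I[1,4]^2, I[3,3]. HN layers by μ_θ (3 steps, strictly decreasing):
  μ^(1)=32; μ^(2)=-7; μ^(3)=-33

((1, 0, 0, 2); (3, 3, 3, 0); (0, 0, 1, 0))


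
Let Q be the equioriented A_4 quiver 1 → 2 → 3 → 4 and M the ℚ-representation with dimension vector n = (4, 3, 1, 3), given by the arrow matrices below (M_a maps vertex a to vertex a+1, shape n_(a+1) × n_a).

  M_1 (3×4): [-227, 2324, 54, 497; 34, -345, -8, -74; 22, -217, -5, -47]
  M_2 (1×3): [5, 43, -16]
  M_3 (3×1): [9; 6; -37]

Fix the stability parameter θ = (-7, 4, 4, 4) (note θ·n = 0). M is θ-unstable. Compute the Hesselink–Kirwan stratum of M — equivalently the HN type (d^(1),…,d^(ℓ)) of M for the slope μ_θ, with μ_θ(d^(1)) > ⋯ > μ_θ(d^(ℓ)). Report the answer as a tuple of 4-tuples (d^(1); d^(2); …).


Barcode: M ≅ I[1,1], I[1,2]^2, I[1,4], I[4,4]^2. HN layers by μ_θ (2 steps, strictly decreasing):
  μ^(1)=4; μ^(2)=-7

((0, 3, 1, 3); (4, 0, 0, 0))


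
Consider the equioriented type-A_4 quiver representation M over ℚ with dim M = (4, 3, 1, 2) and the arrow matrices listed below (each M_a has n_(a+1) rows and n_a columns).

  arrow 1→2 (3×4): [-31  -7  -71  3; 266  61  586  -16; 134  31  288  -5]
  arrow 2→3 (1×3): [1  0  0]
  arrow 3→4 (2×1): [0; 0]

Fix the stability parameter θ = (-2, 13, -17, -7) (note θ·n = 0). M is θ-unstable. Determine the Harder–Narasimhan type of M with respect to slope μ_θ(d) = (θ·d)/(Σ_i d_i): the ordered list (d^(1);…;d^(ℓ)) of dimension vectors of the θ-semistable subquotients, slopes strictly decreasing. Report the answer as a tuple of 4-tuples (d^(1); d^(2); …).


Barcode: M ≅ I[1,1], I[1,2]^2, I[1,3], I[4,4]^2. HN layers by μ_θ (3 steps, strictly decreasing):
  μ^(1)=13; μ^(2)=-2; μ^(3)=-7

((0, 2, 0, 0); (4, 1, 1, 0); (0, 0, 0, 2))


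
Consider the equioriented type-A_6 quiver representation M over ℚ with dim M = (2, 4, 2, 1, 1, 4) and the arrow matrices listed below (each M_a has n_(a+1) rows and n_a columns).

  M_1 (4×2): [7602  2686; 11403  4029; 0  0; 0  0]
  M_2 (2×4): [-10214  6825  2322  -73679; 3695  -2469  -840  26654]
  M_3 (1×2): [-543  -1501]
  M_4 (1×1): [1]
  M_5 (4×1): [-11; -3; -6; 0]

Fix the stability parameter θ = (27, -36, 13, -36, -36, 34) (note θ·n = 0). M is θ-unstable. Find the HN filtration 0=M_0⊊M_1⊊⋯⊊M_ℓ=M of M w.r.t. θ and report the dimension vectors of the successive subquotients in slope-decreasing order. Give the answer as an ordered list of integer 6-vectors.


Via rank(M_{q-1}∘⋯∘M_p): M ≅ I[1,1], I[1,6], I[2,2]^2, I[2,3], I[6,6]^3.
μ_θ-semistable layers: μ^(1)=34; μ^(2)=27; μ^(3)=13; μ^(4)=-68/5; μ^(5)=-36

((0, 0, 0, 0, 0, 4); (1, 0, 0, 0, 0, 0); (0, 0, 1, 0, 0, 0); (1, 1, 1, 1, 1, 0); (0, 3, 0, 0, 0, 0))


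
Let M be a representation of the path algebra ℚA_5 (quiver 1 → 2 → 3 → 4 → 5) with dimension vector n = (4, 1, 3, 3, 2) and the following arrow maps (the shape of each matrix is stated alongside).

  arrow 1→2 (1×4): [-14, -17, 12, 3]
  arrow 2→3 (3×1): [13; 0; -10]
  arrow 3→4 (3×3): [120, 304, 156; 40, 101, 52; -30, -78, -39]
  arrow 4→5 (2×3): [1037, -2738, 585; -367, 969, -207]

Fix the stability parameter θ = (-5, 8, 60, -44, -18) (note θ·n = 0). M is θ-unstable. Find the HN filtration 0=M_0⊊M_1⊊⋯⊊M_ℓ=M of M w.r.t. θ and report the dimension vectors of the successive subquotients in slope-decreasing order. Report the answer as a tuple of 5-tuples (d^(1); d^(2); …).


Barcode: M ≅ I[1,1]^3, I[1,3], I[3,5]^2, I[4,4]. HN layers by μ_θ (5 steps, strictly decreasing):
  μ^(1)=60; μ^(2)=8; μ^(3)=-2/3; μ^(4)=-5; μ^(5)=-44

((0, 0, 1, 0, 0); (0, 1, 0, 0, 0); (0, 0, 2, 2, 2); (4, 0, 0, 0, 0); (0, 0, 0, 1, 0))


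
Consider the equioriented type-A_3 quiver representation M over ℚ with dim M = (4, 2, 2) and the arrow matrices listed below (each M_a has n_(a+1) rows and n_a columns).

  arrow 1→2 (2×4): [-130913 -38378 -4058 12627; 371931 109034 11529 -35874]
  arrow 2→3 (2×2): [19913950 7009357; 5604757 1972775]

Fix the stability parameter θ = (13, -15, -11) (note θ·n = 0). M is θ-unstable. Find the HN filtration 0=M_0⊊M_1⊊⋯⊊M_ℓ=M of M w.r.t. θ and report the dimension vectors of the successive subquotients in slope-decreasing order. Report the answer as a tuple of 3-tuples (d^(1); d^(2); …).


Interval decomposition of M: I[1,1]^2, I[1,3]^2.
HN type (ℓ=2): μ^(1)=13; μ^(2)=-13/3

((2, 0, 0); (2, 2, 2))


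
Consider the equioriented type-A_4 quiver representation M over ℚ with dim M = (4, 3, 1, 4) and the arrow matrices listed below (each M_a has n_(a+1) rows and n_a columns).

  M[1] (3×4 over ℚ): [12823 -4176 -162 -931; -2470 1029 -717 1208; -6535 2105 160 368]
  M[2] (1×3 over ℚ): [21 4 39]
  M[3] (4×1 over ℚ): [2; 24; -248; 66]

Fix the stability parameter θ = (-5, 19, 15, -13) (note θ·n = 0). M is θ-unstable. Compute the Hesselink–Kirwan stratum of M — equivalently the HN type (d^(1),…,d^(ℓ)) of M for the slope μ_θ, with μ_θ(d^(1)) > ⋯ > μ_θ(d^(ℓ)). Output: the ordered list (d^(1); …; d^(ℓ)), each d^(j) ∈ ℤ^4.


Barcode: M ≅ I[1,1], I[1,2]^2, I[1,4], I[4,4]^3. HN layers by μ_θ (4 steps, strictly decreasing):
  μ^(1)=19; μ^(2)=7; μ^(3)=-5; μ^(4)=-13

((0, 2, 0, 0); (0, 1, 1, 1); (4, 0, 0, 0); (0, 0, 0, 3))


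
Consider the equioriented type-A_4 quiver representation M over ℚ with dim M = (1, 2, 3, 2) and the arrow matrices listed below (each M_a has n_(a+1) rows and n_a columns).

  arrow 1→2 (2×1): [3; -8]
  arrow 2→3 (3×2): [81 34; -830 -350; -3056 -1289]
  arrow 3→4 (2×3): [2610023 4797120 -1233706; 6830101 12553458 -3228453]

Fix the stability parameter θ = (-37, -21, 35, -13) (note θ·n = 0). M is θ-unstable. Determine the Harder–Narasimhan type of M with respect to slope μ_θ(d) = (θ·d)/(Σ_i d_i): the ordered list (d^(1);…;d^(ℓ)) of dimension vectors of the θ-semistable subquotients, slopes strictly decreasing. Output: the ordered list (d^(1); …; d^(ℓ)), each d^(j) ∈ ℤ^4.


Barcode: M ≅ I[1,4], I[2,4], I[3,3]. HN layers by μ_θ (4 steps, strictly decreasing):
  μ^(1)=35; μ^(2)=11; μ^(3)=-21; μ^(4)=-37

((0, 0, 1, 0); (0, 0, 2, 2); (0, 2, 0, 0); (1, 0, 0, 0))


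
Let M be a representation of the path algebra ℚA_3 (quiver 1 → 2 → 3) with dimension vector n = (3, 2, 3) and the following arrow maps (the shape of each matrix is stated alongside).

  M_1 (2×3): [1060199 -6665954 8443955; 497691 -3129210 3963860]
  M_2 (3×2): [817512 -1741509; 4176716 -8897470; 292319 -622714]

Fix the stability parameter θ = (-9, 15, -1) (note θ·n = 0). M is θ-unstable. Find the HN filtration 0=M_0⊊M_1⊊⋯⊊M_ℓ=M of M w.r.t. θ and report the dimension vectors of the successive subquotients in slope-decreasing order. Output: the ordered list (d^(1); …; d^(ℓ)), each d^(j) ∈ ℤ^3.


Via rank(M_{q-1}∘⋯∘M_p): M ≅ I[1,1], I[1,3]^2, I[3,3].
μ_θ-semistable layers: μ^(1)=7; μ^(2)=-1; μ^(3)=-9

((0, 2, 2); (0, 0, 1); (3, 0, 0))


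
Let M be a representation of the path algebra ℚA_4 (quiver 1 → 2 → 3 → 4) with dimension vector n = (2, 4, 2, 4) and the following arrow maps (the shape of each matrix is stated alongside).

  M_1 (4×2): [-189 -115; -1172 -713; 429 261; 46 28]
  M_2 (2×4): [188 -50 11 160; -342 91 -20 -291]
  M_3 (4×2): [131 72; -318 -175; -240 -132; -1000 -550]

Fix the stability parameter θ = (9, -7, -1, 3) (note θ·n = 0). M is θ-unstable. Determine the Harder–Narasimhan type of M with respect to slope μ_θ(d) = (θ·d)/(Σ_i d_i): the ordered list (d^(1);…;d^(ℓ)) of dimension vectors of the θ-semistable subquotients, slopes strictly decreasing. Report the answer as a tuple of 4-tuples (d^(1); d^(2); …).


Interval decomposition of M: I[1,4]^2, I[2,2]^2, I[4,4]^2.
HN type (ℓ=3): μ^(1)=3; μ^(2)=1/3; μ^(3)=-7

((0, 0, 0, 4); (2, 2, 2, 0); (0, 2, 0, 0))


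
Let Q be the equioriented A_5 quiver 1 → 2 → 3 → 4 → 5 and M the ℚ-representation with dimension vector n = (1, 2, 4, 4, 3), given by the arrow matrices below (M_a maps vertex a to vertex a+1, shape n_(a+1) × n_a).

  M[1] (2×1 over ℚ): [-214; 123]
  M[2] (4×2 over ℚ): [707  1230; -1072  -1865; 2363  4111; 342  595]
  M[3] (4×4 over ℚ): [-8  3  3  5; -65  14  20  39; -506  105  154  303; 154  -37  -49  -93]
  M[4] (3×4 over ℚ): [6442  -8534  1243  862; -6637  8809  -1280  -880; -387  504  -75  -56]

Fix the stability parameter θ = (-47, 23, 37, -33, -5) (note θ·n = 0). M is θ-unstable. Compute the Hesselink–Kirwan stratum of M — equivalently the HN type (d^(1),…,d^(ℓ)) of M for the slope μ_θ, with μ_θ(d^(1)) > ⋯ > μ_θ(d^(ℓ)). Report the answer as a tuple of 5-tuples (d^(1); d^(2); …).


Interval decomposition of M: I[1,5], I[2,3], I[3,5]^2, I[4,4].
HN type (ℓ=6): μ^(1)=37; μ^(2)=23; μ^(3)=11/2; μ^(4)=-1/3; μ^(5)=-33; μ^(6)=-47

((0, 0, 1, 0, 0); (0, 1, 0, 0, 0); (0, 1, 1, 1, 1); (0, 0, 2, 2, 2); (0, 0, 0, 1, 0); (1, 0, 0, 0, 0))


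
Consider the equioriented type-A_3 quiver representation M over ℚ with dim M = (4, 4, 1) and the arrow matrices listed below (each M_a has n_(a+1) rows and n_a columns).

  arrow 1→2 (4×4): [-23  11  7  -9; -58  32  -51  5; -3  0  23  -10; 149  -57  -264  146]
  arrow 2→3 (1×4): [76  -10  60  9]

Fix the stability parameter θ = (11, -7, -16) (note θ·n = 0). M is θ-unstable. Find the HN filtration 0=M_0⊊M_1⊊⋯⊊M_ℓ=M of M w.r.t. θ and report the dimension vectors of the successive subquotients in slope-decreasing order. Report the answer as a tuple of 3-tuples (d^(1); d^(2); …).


Interval decomposition of M: I[1,2]^3, I[1,3].
HN type (ℓ=2): μ^(1)=2; μ^(2)=-4

((3, 3, 0); (1, 1, 1))


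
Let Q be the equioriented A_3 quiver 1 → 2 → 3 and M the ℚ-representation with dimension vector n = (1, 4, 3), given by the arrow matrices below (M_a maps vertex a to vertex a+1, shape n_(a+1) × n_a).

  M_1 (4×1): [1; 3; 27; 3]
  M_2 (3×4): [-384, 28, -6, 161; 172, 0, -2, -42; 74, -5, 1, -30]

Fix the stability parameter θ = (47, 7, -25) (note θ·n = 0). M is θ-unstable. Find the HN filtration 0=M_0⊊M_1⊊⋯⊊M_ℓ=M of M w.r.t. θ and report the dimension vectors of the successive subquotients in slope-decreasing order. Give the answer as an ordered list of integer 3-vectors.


Interval decomposition of M: I[1,3], I[2,2], I[2,3]^2.
HN type (ℓ=3): μ^(1)=29/3; μ^(2)=7; μ^(3)=-9

((1, 1, 1); (0, 1, 0); (0, 2, 2))


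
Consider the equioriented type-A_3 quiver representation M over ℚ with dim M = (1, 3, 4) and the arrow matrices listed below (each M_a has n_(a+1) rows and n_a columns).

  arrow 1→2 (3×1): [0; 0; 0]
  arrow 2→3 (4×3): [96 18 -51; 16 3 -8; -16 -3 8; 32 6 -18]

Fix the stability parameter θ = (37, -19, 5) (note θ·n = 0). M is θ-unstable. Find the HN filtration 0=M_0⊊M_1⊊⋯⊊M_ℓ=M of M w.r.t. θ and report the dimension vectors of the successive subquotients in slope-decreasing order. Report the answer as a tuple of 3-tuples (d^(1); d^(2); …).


Via rank(M_{q-1}∘⋯∘M_p): M ≅ I[1,1], I[2,2], I[2,3]^2, I[3,3]^2.
μ_θ-semistable layers: μ^(1)=37; μ^(2)=5; μ^(3)=-19

((1, 0, 0); (0, 0, 4); (0, 3, 0))


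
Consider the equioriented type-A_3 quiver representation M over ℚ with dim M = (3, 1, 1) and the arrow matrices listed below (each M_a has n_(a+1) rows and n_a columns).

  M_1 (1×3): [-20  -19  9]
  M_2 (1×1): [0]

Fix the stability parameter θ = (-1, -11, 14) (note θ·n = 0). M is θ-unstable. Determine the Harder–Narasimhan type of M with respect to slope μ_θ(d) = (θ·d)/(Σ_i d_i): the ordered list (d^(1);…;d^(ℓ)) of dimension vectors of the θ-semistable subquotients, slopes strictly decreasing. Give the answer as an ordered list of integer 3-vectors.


Barcode: M ≅ I[1,1]^2, I[1,2], I[3,3]. HN layers by μ_θ (3 steps, strictly decreasing):
  μ^(1)=14; μ^(2)=-1; μ^(3)=-6

((0, 0, 1); (2, 0, 0); (1, 1, 0))


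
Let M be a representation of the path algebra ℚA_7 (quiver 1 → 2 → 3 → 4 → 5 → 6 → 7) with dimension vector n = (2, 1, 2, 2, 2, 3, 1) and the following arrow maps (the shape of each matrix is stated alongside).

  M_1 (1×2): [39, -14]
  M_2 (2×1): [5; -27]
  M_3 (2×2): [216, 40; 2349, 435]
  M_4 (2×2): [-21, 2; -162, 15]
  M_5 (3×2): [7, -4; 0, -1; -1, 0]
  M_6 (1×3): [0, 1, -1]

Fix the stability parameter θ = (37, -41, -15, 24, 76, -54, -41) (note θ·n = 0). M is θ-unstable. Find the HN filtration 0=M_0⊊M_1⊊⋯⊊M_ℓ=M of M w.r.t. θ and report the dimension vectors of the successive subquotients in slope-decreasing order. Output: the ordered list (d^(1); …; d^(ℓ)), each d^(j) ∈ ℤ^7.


Barcode: M ≅ I[1,1], I[1,3], I[3,7], I[4,6], I[6,6]. HN layers by μ_θ (6 steps, strictly decreasing):
  μ^(1)=37; μ^(2)=46/3; μ^(3)=5/4; μ^(4)=-19/3; μ^(5)=-15; μ^(6)=-54

((1, 0, 0, 0, 0, 0, 0); (0, 0, 0, 1, 1, 1, 0); (0, 0, 0, 1, 1, 1, 1); (1, 1, 1, 0, 0, 0, 0); (0, 0, 1, 0, 0, 0, 0); (0, 0, 0, 0, 0, 1, 0))


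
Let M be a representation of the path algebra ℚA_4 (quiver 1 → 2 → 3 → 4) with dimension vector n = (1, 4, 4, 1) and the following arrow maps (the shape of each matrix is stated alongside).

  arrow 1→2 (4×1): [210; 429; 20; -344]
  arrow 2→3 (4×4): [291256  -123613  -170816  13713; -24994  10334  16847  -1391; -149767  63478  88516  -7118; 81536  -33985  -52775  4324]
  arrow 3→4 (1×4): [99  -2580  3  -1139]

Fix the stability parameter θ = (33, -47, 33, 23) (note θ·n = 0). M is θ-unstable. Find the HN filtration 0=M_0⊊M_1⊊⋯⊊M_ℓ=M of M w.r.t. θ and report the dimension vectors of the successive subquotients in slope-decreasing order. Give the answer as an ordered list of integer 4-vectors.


Interval decomposition of M: I[1,3], I[2,3]^2, I[2,4].
HN type (ℓ=4): μ^(1)=33; μ^(2)=28; μ^(3)=-7; μ^(4)=-47

((0, 0, 3, 0); (0, 0, 1, 1); (1, 1, 0, 0); (0, 3, 0, 0))


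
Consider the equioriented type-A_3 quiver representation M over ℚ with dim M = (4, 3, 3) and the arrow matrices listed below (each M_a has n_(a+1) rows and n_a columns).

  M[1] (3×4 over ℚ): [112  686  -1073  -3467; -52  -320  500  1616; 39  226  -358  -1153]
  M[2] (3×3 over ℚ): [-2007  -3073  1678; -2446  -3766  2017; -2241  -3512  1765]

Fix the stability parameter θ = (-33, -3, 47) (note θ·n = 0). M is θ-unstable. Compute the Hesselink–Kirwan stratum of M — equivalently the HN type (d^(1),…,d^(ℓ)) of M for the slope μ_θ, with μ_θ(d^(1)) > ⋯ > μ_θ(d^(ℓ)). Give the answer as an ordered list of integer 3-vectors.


Barcode: M ≅ I[1,1]^2, I[1,3]^2, I[2,3]. HN layers by μ_θ (3 steps, strictly decreasing):
  μ^(1)=47; μ^(2)=-3; μ^(3)=-33

((0, 0, 3); (0, 3, 0); (4, 0, 0))


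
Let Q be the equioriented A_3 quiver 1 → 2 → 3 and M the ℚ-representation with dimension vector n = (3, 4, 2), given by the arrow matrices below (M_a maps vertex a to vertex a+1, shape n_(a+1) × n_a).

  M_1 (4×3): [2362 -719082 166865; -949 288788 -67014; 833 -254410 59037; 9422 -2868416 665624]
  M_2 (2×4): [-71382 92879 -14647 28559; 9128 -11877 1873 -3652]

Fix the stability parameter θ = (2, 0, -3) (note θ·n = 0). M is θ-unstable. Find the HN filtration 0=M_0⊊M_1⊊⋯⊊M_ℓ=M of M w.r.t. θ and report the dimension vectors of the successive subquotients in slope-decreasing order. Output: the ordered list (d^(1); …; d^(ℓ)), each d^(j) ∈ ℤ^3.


Via rank(M_{q-1}∘⋯∘M_p): M ≅ I[1,1], I[1,3]^2, I[2,2]^2.
μ_θ-semistable layers: μ^(1)=2; μ^(2)=0; μ^(3)=-1/3

((1, 0, 0); (0, 2, 0); (2, 2, 2))


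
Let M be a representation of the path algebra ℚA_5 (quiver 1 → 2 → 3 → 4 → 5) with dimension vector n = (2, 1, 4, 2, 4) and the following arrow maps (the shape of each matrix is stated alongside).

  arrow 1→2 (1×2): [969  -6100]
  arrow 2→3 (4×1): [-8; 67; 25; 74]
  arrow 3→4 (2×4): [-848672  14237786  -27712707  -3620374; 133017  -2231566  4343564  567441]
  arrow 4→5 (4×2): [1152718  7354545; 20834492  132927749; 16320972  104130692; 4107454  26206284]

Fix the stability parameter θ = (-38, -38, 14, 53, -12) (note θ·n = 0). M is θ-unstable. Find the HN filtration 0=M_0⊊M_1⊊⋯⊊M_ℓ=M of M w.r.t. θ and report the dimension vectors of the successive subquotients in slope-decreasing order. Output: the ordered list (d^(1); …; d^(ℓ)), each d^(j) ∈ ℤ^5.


Via rank(M_{q-1}∘⋯∘M_p): M ≅ I[1,1], I[1,5], I[3,3]^2, I[3,5], I[5,5]^2.
μ_θ-semistable layers: μ^(1)=41/2; μ^(2)=14; μ^(3)=-12; μ^(4)=-38

((0, 0, 0, 2, 2); (0, 0, 4, 0, 0); (0, 0, 0, 0, 2); (2, 1, 0, 0, 0))


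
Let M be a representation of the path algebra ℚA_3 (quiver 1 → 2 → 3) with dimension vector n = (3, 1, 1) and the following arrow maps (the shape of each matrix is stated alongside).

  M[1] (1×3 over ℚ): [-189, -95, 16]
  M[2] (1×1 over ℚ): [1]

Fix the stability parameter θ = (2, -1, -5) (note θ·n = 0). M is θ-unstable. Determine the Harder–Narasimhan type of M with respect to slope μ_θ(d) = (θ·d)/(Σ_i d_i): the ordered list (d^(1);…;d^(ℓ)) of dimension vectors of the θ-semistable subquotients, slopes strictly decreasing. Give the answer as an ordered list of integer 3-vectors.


Interval decomposition of M: I[1,1]^2, I[1,3].
HN type (ℓ=2): μ^(1)=2; μ^(2)=-4/3

((2, 0, 0); (1, 1, 1))


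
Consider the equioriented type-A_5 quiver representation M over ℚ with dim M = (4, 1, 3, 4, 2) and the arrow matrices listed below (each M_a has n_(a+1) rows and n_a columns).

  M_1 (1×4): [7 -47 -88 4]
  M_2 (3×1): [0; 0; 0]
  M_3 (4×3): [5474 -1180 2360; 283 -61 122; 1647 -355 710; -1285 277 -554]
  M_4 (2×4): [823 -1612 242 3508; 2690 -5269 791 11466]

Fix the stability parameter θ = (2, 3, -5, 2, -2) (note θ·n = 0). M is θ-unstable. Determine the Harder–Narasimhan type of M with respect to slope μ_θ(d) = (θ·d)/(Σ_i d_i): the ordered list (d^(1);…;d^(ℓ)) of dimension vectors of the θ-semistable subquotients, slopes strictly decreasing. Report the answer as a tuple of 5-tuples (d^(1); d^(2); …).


Barcode: M ≅ I[1,1]^3, I[1,2], I[3,3], I[3,4], I[3,5], I[4,4], I[4,5]. HN layers by μ_θ (4 steps, strictly decreasing):
  μ^(1)=3; μ^(2)=2; μ^(3)=0; μ^(4)=-5

((0, 1, 0, 0, 0); (4, 0, 0, 2, 0); (0, 0, 0, 2, 2); (0, 0, 3, 0, 0))


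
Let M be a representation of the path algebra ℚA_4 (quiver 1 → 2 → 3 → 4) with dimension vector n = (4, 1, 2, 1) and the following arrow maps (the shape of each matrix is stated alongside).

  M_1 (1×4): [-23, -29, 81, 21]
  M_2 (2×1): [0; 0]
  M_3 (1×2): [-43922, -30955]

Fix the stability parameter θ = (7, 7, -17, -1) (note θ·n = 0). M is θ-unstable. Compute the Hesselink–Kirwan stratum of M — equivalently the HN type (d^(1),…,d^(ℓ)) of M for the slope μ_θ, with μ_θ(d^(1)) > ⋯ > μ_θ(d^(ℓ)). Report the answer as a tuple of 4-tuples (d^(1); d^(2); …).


Barcode: M ≅ I[1,1]^3, I[1,2], I[3,3], I[3,4]. HN layers by μ_θ (3 steps, strictly decreasing):
  μ^(1)=7; μ^(2)=-1; μ^(3)=-17

((4, 1, 0, 0); (0, 0, 0, 1); (0, 0, 2, 0))


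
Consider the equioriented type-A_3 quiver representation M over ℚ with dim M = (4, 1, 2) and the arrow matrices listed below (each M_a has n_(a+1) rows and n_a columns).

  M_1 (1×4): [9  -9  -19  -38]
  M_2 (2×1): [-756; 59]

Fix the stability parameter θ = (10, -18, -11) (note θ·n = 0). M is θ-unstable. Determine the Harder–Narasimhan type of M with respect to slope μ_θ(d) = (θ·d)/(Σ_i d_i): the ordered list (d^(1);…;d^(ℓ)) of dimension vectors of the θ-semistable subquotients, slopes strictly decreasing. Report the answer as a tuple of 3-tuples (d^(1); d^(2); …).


Via rank(M_{q-1}∘⋯∘M_p): M ≅ I[1,1]^3, I[1,3], I[3,3].
μ_θ-semistable layers: μ^(1)=10; μ^(2)=-19/3; μ^(3)=-11

((3, 0, 0); (1, 1, 1); (0, 0, 1))


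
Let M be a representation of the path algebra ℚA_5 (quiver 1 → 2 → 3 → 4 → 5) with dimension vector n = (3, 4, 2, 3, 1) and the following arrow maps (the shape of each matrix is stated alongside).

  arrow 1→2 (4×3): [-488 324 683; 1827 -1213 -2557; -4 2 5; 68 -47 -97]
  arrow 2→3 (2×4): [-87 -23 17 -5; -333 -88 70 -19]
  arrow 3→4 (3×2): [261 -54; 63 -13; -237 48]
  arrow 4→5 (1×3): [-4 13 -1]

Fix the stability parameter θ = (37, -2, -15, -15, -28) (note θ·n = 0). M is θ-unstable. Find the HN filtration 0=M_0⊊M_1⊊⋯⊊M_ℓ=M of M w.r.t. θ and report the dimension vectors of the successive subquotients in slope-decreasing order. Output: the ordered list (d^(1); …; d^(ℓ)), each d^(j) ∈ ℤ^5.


Barcode: M ≅ I[1,2], I[1,4], I[1,5], I[2,2], I[4,4]. HN layers by μ_θ (5 steps, strictly decreasing):
  μ^(1)=35/2; μ^(2)=5/4; μ^(3)=-2; μ^(4)=-23/5; μ^(5)=-15

((1, 1, 0, 0, 0); (1, 1, 1, 1, 0); (0, 1, 0, 0, 0); (1, 1, 1, 1, 1); (0, 0, 0, 1, 0))


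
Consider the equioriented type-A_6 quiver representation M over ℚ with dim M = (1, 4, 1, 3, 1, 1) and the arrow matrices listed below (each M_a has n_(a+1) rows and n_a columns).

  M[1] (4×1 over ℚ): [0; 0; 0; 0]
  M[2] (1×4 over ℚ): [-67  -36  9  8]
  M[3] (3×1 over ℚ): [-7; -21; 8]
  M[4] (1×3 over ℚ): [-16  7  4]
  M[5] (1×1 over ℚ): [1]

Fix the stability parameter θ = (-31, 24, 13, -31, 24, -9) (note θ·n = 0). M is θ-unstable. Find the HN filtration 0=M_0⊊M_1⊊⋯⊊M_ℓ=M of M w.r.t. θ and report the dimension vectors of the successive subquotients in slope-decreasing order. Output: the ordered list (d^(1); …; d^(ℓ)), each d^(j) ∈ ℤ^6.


Via rank(M_{q-1}∘⋯∘M_p): M ≅ I[1,1], I[2,2]^3, I[2,6], I[4,4]^2.
μ_θ-semistable layers: μ^(1)=24; μ^(2)=15/2; μ^(3)=2; μ^(4)=-31

((0, 3, 0, 0, 0, 0); (0, 0, 0, 0, 1, 1); (0, 1, 1, 1, 0, 0); (1, 0, 0, 2, 0, 0))


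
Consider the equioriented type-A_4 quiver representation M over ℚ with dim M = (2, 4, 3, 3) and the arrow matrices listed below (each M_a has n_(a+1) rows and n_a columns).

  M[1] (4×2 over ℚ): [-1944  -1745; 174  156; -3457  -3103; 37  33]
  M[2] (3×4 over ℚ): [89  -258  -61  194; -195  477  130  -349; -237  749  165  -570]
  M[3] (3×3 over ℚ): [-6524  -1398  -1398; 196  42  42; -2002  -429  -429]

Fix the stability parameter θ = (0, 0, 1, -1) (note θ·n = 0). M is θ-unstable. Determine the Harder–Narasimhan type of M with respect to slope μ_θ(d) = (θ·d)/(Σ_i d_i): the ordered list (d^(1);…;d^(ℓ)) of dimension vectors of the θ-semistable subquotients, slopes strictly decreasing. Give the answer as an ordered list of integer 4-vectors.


Barcode: M ≅ I[1,2], I[1,3], I[2,3], I[2,4], I[4,4]^2. HN layers by μ_θ (3 steps, strictly decreasing):
  μ^(1)=1; μ^(2)=0; μ^(3)=-1

((0, 0, 2, 0); (2, 4, 1, 1); (0, 0, 0, 2))


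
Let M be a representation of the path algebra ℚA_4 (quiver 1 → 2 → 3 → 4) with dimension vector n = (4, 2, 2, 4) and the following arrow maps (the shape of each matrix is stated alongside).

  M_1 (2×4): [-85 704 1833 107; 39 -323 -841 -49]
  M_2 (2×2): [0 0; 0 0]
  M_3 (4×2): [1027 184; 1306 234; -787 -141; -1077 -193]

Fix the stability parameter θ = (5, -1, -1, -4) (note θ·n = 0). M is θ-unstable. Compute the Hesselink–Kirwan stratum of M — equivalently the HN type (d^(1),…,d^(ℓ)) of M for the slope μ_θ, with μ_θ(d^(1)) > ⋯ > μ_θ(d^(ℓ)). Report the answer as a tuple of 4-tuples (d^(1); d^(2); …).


Interval decomposition of M: I[1,1]^2, I[1,2]^2, I[3,4]^2, I[4,4]^2.
HN type (ℓ=4): μ^(1)=5; μ^(2)=2; μ^(3)=-5/2; μ^(4)=-4

((2, 0, 0, 0); (2, 2, 0, 0); (0, 0, 2, 2); (0, 0, 0, 2))


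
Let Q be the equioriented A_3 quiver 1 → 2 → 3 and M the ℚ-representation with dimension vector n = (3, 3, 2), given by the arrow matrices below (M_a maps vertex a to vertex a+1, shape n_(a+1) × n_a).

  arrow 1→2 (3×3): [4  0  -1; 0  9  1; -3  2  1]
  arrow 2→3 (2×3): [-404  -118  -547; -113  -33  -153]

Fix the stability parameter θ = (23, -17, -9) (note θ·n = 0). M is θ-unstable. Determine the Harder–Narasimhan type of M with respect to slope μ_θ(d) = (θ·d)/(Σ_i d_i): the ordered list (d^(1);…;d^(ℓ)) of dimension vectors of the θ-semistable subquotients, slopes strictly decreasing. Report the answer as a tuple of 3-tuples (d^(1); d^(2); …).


Interval decomposition of M: I[1,2], I[1,3]^2.
HN type (ℓ=2): μ^(1)=3; μ^(2)=-1

((1, 1, 0); (2, 2, 2))


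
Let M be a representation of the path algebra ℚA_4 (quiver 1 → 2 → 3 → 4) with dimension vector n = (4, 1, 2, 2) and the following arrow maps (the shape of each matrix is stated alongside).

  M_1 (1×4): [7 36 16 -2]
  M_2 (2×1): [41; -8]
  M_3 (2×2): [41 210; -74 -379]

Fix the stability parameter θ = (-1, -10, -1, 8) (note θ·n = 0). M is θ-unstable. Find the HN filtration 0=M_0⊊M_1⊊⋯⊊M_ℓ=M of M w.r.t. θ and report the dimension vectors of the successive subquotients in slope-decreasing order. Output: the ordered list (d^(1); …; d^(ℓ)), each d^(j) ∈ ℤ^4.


Interval decomposition of M: I[1,1]^3, I[1,4], I[3,4].
HN type (ℓ=3): μ^(1)=8; μ^(2)=-1; μ^(3)=-11/2

((0, 0, 0, 2); (3, 0, 2, 0); (1, 1, 0, 0))


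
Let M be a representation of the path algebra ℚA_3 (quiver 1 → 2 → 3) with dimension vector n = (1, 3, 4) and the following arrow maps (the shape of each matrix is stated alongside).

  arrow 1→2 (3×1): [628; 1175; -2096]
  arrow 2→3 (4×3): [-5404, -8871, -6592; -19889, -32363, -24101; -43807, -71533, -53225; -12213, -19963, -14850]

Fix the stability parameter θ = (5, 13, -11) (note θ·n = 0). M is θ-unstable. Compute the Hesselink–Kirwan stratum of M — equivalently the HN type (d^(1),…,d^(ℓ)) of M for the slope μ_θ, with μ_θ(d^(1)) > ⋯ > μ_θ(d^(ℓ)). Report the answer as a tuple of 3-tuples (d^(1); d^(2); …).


Via rank(M_{q-1}∘⋯∘M_p): M ≅ I[1,3], I[2,3]^2, I[3,3].
μ_θ-semistable layers: μ^(1)=7/3; μ^(2)=1; μ^(3)=-11

((1, 1, 1); (0, 2, 2); (0, 0, 1))


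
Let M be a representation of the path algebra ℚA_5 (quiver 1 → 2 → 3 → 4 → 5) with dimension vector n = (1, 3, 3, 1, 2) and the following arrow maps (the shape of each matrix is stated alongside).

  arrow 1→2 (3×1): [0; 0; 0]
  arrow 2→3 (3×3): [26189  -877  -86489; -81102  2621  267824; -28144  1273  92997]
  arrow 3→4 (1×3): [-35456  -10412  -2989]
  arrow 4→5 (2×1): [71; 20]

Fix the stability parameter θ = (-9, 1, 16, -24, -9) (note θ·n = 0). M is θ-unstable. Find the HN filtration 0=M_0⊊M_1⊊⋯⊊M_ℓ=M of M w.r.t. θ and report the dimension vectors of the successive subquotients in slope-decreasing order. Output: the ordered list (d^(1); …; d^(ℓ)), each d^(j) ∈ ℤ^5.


Barcode: M ≅ I[1,1], I[2,3]^2, I[2,5], I[5,5]. HN layers by μ_θ (4 steps, strictly decreasing):
  μ^(1)=16; μ^(2)=1; μ^(3)=-4; μ^(4)=-9

((0, 0, 2, 0, 0); (0, 2, 0, 0, 0); (0, 1, 1, 1, 1); (1, 0, 0, 0, 1))


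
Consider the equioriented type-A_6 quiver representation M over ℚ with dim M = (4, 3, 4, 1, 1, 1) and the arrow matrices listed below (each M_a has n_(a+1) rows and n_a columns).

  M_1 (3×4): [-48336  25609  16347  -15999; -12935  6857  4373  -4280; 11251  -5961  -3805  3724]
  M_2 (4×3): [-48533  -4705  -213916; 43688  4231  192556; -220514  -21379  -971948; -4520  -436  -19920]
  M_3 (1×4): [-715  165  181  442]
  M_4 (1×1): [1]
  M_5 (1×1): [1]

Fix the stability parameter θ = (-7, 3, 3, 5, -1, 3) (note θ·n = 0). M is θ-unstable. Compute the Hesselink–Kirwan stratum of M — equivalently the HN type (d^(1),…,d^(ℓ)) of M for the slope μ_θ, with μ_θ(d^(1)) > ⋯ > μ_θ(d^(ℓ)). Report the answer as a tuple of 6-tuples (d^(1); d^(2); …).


Via rank(M_{q-1}∘⋯∘M_p): M ≅ I[1,1]^2, I[1,3], I[1,6], I[2,2], I[3,3]^2.
μ_θ-semistable layers: μ^(1)=3; μ^(2)=5/2; μ^(3)=-7

((0, 2, 3, 0, 0, 1); (0, 1, 1, 1, 1, 0); (4, 0, 0, 0, 0, 0))


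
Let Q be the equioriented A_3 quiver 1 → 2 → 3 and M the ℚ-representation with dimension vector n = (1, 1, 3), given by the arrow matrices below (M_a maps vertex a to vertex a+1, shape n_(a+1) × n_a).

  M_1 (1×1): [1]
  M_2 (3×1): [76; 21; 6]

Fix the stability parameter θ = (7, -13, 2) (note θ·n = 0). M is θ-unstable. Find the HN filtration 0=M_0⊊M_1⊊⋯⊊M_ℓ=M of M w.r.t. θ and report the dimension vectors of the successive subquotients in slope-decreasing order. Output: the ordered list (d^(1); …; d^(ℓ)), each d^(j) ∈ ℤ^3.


Barcode: M ≅ I[1,3], I[3,3]^2. HN layers by μ_θ (2 steps, strictly decreasing):
  μ^(1)=2; μ^(2)=-3

((0, 0, 3); (1, 1, 0))


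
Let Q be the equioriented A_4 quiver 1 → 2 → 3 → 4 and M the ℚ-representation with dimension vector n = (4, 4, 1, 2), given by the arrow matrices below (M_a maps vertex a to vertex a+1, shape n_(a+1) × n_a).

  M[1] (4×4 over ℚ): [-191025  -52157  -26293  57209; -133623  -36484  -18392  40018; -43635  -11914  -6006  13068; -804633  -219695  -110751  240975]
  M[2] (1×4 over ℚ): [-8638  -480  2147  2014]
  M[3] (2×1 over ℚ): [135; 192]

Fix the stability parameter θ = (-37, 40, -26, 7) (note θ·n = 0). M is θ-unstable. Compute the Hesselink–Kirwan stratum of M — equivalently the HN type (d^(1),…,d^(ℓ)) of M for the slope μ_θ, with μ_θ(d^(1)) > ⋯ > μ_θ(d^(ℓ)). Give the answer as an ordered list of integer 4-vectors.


Barcode: M ≅ I[1,1]^2, I[1,2], I[1,4], I[2,2]^2, I[4,4]. HN layers by μ_θ (3 steps, strictly decreasing):
  μ^(1)=40; μ^(2)=7; μ^(3)=-37

((0, 3, 0, 0); (0, 1, 1, 2); (4, 0, 0, 0))


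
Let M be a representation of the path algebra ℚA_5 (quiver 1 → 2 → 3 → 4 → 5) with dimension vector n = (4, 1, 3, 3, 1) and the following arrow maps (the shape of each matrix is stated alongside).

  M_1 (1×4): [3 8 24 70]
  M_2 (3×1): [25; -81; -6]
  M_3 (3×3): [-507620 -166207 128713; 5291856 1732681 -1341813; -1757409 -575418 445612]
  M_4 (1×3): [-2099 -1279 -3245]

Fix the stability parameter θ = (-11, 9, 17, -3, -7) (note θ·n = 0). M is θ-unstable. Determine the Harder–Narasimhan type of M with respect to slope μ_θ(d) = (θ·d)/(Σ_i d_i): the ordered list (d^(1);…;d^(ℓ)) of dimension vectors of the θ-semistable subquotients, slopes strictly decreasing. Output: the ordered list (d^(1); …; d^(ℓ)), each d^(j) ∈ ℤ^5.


Interval decomposition of M: I[1,1]^3, I[1,5], I[3,4]^2.
HN type (ℓ=3): μ^(1)=7; μ^(2)=4; μ^(3)=-11

((0, 0, 2, 2, 0); (0, 1, 1, 1, 1); (4, 0, 0, 0, 0))


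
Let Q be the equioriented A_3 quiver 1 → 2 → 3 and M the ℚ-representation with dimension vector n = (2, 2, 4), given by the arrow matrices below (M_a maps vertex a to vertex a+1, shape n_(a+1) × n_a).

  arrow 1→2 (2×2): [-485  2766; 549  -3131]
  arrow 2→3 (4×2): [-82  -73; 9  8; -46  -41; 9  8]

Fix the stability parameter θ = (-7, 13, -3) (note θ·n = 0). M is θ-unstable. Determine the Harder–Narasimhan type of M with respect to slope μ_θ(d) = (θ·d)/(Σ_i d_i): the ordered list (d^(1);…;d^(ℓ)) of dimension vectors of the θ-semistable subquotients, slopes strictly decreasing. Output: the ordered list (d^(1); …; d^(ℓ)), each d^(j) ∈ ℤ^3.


Via rank(M_{q-1}∘⋯∘M_p): M ≅ I[1,3]^2, I[3,3]^2.
μ_θ-semistable layers: μ^(1)=5; μ^(2)=-3; μ^(3)=-7

((0, 2, 2); (0, 0, 2); (2, 0, 0))


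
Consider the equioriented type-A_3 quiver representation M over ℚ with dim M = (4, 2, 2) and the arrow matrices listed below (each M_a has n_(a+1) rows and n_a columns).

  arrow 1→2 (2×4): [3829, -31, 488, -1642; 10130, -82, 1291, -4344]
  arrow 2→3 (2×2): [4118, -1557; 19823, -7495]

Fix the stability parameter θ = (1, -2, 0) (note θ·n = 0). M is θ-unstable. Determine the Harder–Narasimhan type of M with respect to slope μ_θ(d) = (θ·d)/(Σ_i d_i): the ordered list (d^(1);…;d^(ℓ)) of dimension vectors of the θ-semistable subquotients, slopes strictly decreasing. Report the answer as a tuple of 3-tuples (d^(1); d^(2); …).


Barcode: M ≅ I[1,1]^2, I[1,3]^2. HN layers by μ_θ (3 steps, strictly decreasing):
  μ^(1)=1; μ^(2)=0; μ^(3)=-1/2

((2, 0, 0); (0, 0, 2); (2, 2, 0))


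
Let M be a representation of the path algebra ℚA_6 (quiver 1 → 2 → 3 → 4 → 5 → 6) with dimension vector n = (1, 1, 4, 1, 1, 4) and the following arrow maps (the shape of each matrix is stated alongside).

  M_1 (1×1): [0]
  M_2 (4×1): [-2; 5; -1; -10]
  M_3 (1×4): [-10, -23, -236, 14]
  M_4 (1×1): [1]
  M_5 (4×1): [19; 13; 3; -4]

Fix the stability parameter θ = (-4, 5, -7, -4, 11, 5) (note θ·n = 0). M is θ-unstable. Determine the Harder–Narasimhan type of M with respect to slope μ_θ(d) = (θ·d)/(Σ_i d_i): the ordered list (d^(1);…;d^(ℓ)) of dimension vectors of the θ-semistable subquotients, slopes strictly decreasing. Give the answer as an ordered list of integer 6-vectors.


Via rank(M_{q-1}∘⋯∘M_p): M ≅ I[1,1], I[2,6], I[3,3]^3, I[6,6]^3.
μ_θ-semistable layers: μ^(1)=8; μ^(2)=5; μ^(3)=-2; μ^(4)=-4; μ^(5)=-7

((0, 0, 0, 0, 1, 1); (0, 0, 0, 0, 0, 3); (0, 1, 1, 1, 0, 0); (1, 0, 0, 0, 0, 0); (0, 0, 3, 0, 0, 0))


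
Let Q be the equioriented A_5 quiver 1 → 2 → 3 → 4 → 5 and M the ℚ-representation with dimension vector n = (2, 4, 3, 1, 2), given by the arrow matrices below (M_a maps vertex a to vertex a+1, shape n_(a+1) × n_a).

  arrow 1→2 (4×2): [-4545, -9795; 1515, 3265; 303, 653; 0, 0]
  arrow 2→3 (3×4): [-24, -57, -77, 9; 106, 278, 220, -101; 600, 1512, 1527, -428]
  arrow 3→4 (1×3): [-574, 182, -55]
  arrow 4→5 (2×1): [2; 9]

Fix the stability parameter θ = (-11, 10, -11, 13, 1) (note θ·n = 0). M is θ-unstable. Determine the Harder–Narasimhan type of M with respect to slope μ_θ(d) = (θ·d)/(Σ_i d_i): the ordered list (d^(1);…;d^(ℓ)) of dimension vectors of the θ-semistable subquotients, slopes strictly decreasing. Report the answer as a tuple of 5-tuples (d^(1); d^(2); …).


Barcode: M ≅ I[1,1], I[1,5], I[2,2], I[2,3]^2, I[5,5]. HN layers by μ_θ (5 steps, strictly decreasing):
  μ^(1)=10; μ^(2)=7; μ^(3)=1; μ^(4)=-1/2; μ^(5)=-11

((0, 1, 0, 0, 0); (0, 0, 0, 1, 1); (0, 0, 0, 0, 1); (0, 3, 3, 0, 0); (2, 0, 0, 0, 0))


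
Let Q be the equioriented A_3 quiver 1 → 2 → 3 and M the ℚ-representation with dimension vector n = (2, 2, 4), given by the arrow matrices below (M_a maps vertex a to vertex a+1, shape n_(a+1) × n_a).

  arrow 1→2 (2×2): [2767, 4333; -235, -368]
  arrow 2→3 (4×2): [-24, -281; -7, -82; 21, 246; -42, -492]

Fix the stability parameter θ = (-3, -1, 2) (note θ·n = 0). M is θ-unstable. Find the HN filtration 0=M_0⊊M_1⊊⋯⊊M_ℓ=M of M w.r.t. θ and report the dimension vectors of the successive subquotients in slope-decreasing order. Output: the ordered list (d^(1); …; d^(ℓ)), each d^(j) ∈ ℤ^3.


Interval decomposition of M: I[1,3]^2, I[3,3]^2.
HN type (ℓ=3): μ^(1)=2; μ^(2)=-1; μ^(3)=-3

((0, 0, 4); (0, 2, 0); (2, 0, 0))


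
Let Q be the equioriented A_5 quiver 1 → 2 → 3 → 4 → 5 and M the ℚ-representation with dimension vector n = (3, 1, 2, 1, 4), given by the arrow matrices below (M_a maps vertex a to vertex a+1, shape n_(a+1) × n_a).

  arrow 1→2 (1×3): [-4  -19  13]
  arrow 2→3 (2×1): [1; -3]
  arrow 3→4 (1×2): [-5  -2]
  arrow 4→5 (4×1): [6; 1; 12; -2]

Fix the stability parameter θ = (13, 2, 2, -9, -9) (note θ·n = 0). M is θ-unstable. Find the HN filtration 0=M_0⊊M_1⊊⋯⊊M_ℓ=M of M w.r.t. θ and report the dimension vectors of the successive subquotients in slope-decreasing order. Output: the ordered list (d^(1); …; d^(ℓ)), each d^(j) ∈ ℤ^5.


Via rank(M_{q-1}∘⋯∘M_p): M ≅ I[1,1]^2, I[1,5], I[3,3], I[5,5]^3.
μ_θ-semistable layers: μ^(1)=13; μ^(2)=2; μ^(3)=-1/5; μ^(4)=-9

((2, 0, 0, 0, 0); (0, 0, 1, 0, 0); (1, 1, 1, 1, 1); (0, 0, 0, 0, 3))


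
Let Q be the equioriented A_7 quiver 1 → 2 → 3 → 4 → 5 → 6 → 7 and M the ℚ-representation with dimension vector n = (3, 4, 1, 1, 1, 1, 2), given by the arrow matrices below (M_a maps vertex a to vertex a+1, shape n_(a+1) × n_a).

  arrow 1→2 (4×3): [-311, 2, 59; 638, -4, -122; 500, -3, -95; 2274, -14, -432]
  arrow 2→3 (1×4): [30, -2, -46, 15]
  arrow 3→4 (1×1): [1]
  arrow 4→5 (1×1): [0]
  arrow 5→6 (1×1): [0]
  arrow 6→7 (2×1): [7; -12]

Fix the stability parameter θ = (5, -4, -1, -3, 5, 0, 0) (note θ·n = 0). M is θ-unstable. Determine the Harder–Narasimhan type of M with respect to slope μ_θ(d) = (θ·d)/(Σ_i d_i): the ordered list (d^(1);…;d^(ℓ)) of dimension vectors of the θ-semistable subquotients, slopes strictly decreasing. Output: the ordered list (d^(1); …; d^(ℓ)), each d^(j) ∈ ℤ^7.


Interval decomposition of M: I[1,2]^2, I[1,4], I[2,2], I[5,5], I[6,7], I[7,7].
HN type (ℓ=5): μ^(1)=5; μ^(2)=1/2; μ^(3)=0; μ^(4)=-3/4; μ^(5)=-4

((0, 0, 0, 0, 1, 0, 0); (2, 2, 0, 0, 0, 0, 0); (0, 0, 0, 0, 0, 1, 2); (1, 1, 1, 1, 0, 0, 0); (0, 1, 0, 0, 0, 0, 0))


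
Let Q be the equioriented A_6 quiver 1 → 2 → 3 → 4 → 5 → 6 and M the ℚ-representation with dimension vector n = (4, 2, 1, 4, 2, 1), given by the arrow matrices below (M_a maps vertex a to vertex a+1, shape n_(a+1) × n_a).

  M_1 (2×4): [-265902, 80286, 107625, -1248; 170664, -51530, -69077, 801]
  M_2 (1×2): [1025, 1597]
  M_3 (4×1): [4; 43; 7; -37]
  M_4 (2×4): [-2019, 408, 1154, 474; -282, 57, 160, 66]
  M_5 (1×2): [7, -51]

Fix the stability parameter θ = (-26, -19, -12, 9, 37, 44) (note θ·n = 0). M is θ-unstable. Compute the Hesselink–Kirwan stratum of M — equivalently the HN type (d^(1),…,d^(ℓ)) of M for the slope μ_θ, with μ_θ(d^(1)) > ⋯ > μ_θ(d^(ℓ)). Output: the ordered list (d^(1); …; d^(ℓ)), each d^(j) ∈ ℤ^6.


Interval decomposition of M: I[1,1]^2, I[1,2], I[1,6], I[4,4]^2, I[4,5].
HN type (ℓ=6): μ^(1)=44; μ^(2)=37; μ^(3)=9; μ^(4)=-12; μ^(5)=-19; μ^(6)=-26

((0, 0, 0, 0, 0, 1); (0, 0, 0, 0, 2, 0); (0, 0, 0, 4, 0, 0); (0, 0, 1, 0, 0, 0); (0, 2, 0, 0, 0, 0); (4, 0, 0, 0, 0, 0))


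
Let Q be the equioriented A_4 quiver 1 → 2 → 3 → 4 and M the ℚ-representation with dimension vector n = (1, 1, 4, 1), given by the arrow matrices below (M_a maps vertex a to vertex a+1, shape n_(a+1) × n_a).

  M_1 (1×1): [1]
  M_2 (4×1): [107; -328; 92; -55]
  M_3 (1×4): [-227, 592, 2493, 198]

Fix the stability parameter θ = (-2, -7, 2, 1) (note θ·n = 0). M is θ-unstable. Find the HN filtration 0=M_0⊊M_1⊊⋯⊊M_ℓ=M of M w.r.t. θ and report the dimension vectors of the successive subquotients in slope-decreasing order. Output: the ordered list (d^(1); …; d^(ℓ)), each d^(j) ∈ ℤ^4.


Barcode: M ≅ I[1,4], I[3,3]^3. HN layers by μ_θ (3 steps, strictly decreasing):
  μ^(1)=2; μ^(2)=3/2; μ^(3)=-9/2

((0, 0, 3, 0); (0, 0, 1, 1); (1, 1, 0, 0))


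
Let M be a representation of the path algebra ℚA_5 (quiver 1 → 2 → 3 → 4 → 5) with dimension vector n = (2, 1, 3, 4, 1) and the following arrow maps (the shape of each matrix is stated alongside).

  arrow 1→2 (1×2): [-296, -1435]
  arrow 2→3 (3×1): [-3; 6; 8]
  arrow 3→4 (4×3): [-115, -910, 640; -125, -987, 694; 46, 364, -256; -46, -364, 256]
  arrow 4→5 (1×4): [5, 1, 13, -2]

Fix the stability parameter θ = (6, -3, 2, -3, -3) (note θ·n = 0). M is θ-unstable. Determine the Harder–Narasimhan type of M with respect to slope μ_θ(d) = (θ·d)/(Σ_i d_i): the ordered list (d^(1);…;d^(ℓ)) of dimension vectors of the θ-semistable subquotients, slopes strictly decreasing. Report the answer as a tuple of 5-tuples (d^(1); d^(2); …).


Barcode: M ≅ I[1,1], I[1,4], I[3,3], I[3,5], I[4,4]^2. HN layers by μ_θ (5 steps, strictly decreasing):
  μ^(1)=6; μ^(2)=2; μ^(3)=1/2; μ^(4)=-4/3; μ^(5)=-3

((1, 0, 0, 0, 0); (0, 0, 1, 0, 0); (1, 1, 1, 1, 0); (0, 0, 1, 1, 1); (0, 0, 0, 2, 0))
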